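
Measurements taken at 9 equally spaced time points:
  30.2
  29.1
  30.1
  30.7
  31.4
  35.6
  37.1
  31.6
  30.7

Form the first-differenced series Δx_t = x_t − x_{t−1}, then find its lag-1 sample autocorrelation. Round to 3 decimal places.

0.106

First differences Δx: -1.1, 1.0, 0.6, 0.7, 4.2, 1.5, -5.5, -0.9
Mean of differences = 0.0625
Numerator Σ(Δx_t−Δx̄)(Δx_{t+1}−Δx̄) = 5.6998
Denominator Σ(Δx_t−Δx̄)² = 53.9788
r_1(Δx) = 5.6998 / 53.9788 = 0.106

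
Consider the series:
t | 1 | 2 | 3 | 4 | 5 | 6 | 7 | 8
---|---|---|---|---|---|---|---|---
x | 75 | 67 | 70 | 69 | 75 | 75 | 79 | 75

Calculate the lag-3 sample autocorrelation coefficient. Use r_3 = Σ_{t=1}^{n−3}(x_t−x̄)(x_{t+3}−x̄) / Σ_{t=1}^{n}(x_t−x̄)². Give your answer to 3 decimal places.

Mean x̄ = (75 + 67 + 70 + 69 + 75 + 75 + 79 + 75)/8 = 73.1250
Σ(x_t−x̄)(x_{t+3}−x̄) = (-7.7344) + (-11.4844) + (-5.8594) + (-24.2344) + (3.5156) = -45.7969
Denominator Σ(x_t−x̄)² = 112.8750
r_3 = -45.7969 / 112.8750 = -0.406

-0.406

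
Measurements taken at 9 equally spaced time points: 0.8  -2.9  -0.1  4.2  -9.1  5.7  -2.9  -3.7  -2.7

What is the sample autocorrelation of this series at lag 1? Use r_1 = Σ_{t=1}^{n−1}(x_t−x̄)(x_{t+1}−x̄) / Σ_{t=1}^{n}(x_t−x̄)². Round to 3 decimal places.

-0.632

Mean x̄ = (0.8 − 2.9 − 0.1 + 4.2 − 9.1 + 5.7 − 2.9 − 3.7 − 2.7)/9 = -1.1889
Numerator Σ_{t=1}^{8}(x_t−x̄)(x_{t+1}−x̄) = -100.2257
Denominator Σ(x_t−x̄)² = 158.6689
r_1 = -100.2257 / 158.6689 = -0.632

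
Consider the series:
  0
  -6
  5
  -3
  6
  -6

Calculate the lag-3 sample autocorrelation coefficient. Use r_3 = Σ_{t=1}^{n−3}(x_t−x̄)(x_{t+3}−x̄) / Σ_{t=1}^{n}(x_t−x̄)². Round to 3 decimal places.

-0.483

Mean x̄ = (0 − 6 + 5 − 3 + 6 − 6)/6 = -0.6667
Deviations from mean: 0.6667, -5.3333, 5.6667, -2.3333, 6.6667, -5.3333
Σ(x_t−x̄)(x_{t+3}−x̄) = (-1.5556) + (-35.5556) + (-30.2222) = -67.3333
Denominator Σ(x_t−x̄)² = 139.3333
r_3 = -67.3333 / 139.3333 = -0.483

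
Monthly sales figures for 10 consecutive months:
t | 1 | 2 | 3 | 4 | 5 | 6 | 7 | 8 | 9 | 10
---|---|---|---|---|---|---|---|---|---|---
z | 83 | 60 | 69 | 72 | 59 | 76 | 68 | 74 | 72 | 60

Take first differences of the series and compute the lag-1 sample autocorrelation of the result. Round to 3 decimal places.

First differences Δz: -23, 9, 3, -13, 17, -8, 6, -2, -12
Mean of differences = -2.5556
Numerator Σ(Δz_t−Δz̄)(Δz_{t+1}−Δz̄) = -587.8642
Denominator Σ(Δz_t−Δz̄)² = 1266.2222
r_1(Δz) = -587.8642 / 1266.2222 = -0.464

-0.464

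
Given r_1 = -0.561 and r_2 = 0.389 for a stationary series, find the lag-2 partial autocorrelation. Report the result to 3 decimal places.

φ_{22} = (r_2 − r_1²) / (1 − r_1²)
r_1² = (-0.561)² = 0.314721
Numerator = 0.389 − 0.3147 = 0.0743; denominator = 1 − 0.3147 = 0.6853
φ_{22} = 0.0743 / 0.6853 = 0.108

0.108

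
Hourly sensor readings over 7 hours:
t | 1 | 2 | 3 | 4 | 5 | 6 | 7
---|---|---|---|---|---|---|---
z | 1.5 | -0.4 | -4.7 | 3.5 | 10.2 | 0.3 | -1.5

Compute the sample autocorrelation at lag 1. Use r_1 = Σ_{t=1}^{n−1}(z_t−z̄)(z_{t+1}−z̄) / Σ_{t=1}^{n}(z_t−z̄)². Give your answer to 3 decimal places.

0.077

Mean z̄ = (1.5 − 0.4 − 4.7 + 3.5 + 10.2 + 0.3 − 1.5)/7 = 1.2714
Deviations from mean: 0.2286, -1.6714, -5.9714, 2.2286, 8.9286, -0.9714, -2.7714
Numerator Σ_{t=1}^{6}(z_t−z̄)(z_{t+1}−z̄) = 10.2078
Denominator Σ(z_t−z̄)² = 131.8143
r_1 = 10.2078 / 131.8143 = 0.077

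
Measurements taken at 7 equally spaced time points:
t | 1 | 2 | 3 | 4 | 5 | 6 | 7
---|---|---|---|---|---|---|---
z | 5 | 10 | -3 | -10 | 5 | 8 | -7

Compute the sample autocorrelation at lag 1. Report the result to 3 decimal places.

-0.079

Mean z̄ = (5 + 10 − 3 − 10 + 5 + 8 − 7)/7 = 1.1429
Deviations from mean: 3.8571, 8.8571, -4.1429, -11.1429, 3.8571, 6.8571, -8.1429
Numerator Σ_{t=1}^{6}(z_t−z̄)(z_{t+1}−z̄) = -28.7347
Denominator Σ(z_t−z̄)² = 362.8571
r_1 = -28.7347 / 362.8571 = -0.079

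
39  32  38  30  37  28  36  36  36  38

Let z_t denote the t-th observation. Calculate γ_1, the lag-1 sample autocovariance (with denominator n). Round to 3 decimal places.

-6.200

Mean z̄ = (39 + 32 + 38 + 30 + 37 + 28 + 36 + 36 + 36 + 38)/10 = 35.0000
Σ_{t=1}^{9}(z_t−z̄)(z_{t+1}−z̄) = -62.0000
γ_1 = -62.0000 / 10 = -6.200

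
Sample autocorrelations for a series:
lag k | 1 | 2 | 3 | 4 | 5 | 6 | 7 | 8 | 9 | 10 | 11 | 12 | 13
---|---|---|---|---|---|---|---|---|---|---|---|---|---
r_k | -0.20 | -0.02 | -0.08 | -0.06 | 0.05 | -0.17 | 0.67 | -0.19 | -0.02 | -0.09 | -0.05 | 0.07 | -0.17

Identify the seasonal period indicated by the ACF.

The largest autocorrelation is r_7 = 0.67; the remaining lags stay at or below 0.07.
The dominant spike at lag 7 indicates a seasonal period of 7.

7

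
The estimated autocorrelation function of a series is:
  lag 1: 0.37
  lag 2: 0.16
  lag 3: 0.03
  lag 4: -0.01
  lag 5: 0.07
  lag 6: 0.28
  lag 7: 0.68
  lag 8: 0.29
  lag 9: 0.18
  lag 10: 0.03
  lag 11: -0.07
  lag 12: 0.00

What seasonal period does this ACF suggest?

7

The largest autocorrelation is r_7 = 0.68; the remaining lags stay at or below 0.37. The elevated value at lag 1 (0.37), dropping to 0.16 at lag 2, reflects decaying short-term dependence rather than seasonality.
The dominant spike at lag 7 indicates a seasonal period of 7.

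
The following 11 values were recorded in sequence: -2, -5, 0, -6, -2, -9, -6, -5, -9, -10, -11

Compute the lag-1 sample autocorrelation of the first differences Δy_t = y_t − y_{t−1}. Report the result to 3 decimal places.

First differences Δy: -3, 5, -6, 4, -7, 3, 1, -4, -1, -1
Mean of differences = -0.9000
Numerator Σ(Δy_t−Δȳ)(Δy_{t+1}−Δȳ) = -119.3100
Denominator Σ(Δy_t−Δȳ)² = 154.9000
r_1(Δy) = -119.3100 / 154.9000 = -0.770

-0.770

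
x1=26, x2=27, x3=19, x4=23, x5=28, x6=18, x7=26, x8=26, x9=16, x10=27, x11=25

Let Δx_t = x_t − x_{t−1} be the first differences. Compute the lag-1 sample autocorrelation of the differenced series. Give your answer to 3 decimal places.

-0.570

First differences Δx: 1, -8, 4, 5, -10, 8, 0, -10, 11, -2
Mean of differences = -0.1000
Numerator Σ(Δx_t−Δx̄)(Δx_{t+1}−Δx̄) = -282.0100
Denominator Σ(Δx_t−Δx̄)² = 494.9000
r_1(Δx) = -282.0100 / 494.9000 = -0.570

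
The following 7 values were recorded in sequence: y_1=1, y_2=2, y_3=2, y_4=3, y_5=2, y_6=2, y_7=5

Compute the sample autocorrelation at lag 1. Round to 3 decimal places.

Mean ȳ = (1 + 2 + 2 + 3 + 2 + 2 + 5)/7 = 2.4286
Deviations from mean: -1.4286, -0.4286, -0.4286, 0.5714, -0.4286, -0.4286, 2.5714
Σ(y_t−ȳ)(y_{t+1}−ȳ) = (0.6122) + (0.1837) + (-0.2449) + (-0.2449) + (0.1837) + (-1.1020) = -0.6122
Denominator Σ(y_t−ȳ)² = 9.7143
r_1 = -0.6122 / 9.7143 = -0.063

-0.063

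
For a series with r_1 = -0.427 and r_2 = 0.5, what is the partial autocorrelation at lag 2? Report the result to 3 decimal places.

0.389

φ_{22} = (r_2 − r_1²) / (1 − r_1²)
r_1² = (-0.427)² = 0.182329
Numerator = 0.5 − 0.1823 = 0.3177; denominator = 1 − 0.1823 = 0.8177
φ_{22} = 0.3177 / 0.8177 = 0.389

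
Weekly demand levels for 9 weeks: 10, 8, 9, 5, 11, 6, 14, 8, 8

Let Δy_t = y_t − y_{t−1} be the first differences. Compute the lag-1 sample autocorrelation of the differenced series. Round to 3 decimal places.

First differences Δy: -2, 1, -4, 6, -5, 8, -6, 0
Mean of differences = -0.2500
Numerator Σ(Δy_t−Δȳ)(Δy_{t+1}−Δȳ) = -148.0625
Denominator Σ(Δy_t−Δȳ)² = 181.5000
r_1(Δy) = -148.0625 / 181.5000 = -0.816

-0.816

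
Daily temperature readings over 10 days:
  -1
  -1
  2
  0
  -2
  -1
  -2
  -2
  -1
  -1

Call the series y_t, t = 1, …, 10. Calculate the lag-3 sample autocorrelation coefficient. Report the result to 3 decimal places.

Mean ȳ = (-1 − 1 + 2 + 0 − 2 − 1 − 2 − 2 − 1 − 1)/10 = -0.9000
Σ(y_t−ȳ)(y_{t+3}−ȳ) = (-0.0900) + (0.1100) + (-0.2900) + (-0.9900) + (1.2100) + (0.0100) + (0.1100) = 0.0700
Denominator Σ(y_t−ȳ)² = 12.9000
r_3 = 0.0700 / 12.9000 = 0.005

0.005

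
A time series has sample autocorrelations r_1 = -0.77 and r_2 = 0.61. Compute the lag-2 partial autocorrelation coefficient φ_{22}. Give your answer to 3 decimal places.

φ_{22} = (r_2 − r_1²) / (1 − r_1²)
r_1² = (-0.77)² = 0.5929
Numerator = 0.61 − 0.5929 = 0.0171; denominator = 1 − 0.5929 = 0.4071
φ_{22} = 0.0171 / 0.4071 = 0.042

0.042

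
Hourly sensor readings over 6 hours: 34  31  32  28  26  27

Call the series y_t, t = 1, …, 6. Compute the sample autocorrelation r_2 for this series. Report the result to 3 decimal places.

Mean ȳ = (34 + 31 + 32 + 28 + 26 + 27)/6 = 29.6667
Deviations from mean: 4.3333, 1.3333, 2.3333, -1.6667, -3.6667, -2.6667
Σ(y_t−ȳ)(y_{t+2}−ȳ) = (10.1111) + (-2.2222) + (-8.5556) + (4.4444) = 3.7778
Denominator Σ(y_t−ȳ)² = 49.3333
r_2 = 3.7778 / 49.3333 = 0.077

0.077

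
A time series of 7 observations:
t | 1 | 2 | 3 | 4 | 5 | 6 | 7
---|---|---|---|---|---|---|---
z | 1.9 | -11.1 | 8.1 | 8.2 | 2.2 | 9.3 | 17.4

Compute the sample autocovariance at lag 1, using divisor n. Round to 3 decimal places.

6.201

Mean z̄ = (1.9 − 11.1 + 8.1 + 8.2 + 2.2 + 9.3 + 17.4)/7 = 5.1429
Deviations: -3.2429, -16.2429, 2.9571, 3.0571, -2.9429, 4.1571, 12.2571
Σ_{t=1}^{6}(z_t−z̄)(z_{t+1}−z̄) = 43.4053
γ_1 = 43.4053 / 7 = 6.201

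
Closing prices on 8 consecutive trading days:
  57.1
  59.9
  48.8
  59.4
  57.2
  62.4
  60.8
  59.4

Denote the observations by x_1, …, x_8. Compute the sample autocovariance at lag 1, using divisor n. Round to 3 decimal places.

-2.569

Mean x̄ = (57.1 + 59.9 + 48.8 + 59.4 + 57.2 + 62.4 + 60.8 + 59.4)/8 = 58.1250
Deviations: -1.0250, 1.7750, -9.3250, 1.2750, -0.9250, 4.2750, 2.6750, 1.2750
Σ_{t=1}^{7}(x_t−x̄)(x_{t+1}−x̄) = -20.5481
γ_1 = -20.5481 / 8 = -2.569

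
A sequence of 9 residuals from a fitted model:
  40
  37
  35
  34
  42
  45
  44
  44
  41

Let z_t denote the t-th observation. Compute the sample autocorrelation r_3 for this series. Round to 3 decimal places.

Mean z̄ = (40 + 37 + 35 + 34 + 42 + 45 + 44 + 44 + 41)/9 = 40.2222
Σ(z_t−z̄)(z_{t+3}−z̄) = (1.3827) + (-5.7284) + (-24.9506) + (-23.5062) + (6.7160) + (3.7160) = -42.3704
Denominator Σ(z_t−z̄)² = 131.5556
r_3 = -42.3704 / 131.5556 = -0.322

-0.322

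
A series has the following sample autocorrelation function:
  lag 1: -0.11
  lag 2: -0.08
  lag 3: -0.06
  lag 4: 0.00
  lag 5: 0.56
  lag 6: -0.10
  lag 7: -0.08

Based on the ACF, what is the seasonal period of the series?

The largest autocorrelation is r_5 = 0.56; the remaining lags stay at or below 0.00.
The dominant spike at lag 5 indicates a seasonal period of 5.

5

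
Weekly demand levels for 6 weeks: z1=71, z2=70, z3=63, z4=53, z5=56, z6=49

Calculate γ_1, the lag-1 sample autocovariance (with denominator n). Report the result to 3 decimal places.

31.704

Mean z̄ = (71 + 70 + 63 + 53 + 56 + 49)/6 = 60.3333
Deviations: 10.6667, 9.6667, 2.6667, -7.3333, -4.3333, -11.3333
Σ_{t=1}^{5}(z_t−z̄)(z_{t+1}−z̄) = 190.2222
γ_1 = 190.2222 / 6 = 31.704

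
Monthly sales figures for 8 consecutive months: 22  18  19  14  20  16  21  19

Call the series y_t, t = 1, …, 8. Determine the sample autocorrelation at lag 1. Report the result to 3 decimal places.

-0.405

Mean ȳ = (22 + 18 + 19 + 14 + 20 + 16 + 21 + 19)/8 = 18.6250
Σ(y_t−ȳ)(y_{t+1}−ȳ) = (-2.1094) + (-0.2344) + (-1.7344) + (-6.3594) + (-3.6094) + (-6.2344) + (0.8906) = -19.3906
Denominator Σ(y_t−ȳ)² = 47.8750
r_1 = -19.3906 / 47.8750 = -0.405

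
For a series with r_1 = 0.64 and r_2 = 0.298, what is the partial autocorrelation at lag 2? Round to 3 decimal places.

φ_{22} = (r_2 − r_1²) / (1 − r_1²)
r_1² = (0.64)² = 0.4096
Numerator = 0.298 − 0.4096 = -0.1116; denominator = 1 − 0.4096 = 0.5904
φ_{22} = -0.1116 / 0.5904 = -0.189

-0.189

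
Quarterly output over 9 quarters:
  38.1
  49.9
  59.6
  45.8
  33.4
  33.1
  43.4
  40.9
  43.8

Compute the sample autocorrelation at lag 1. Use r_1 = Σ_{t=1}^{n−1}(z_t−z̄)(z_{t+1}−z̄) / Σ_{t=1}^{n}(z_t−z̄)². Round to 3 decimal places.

0.342

Mean z̄ = (38.1 + 49.9 + 59.6 + 45.8 + 33.4 + 33.1 + 43.4 + 40.9 + 43.8)/9 = 43.1111
Numerator Σ_{t=1}^{8}(z_t−z̄)(z_{t+1}−z̄) = 188.3110
Denominator Σ(z_t−z̄)² = 550.2889
r_1 = 188.3110 / 550.2889 = 0.342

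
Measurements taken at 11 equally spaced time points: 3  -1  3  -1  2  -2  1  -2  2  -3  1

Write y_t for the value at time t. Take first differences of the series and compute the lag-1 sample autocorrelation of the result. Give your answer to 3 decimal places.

First differences Δy: -4, 4, -4, 3, -4, 3, -3, 4, -5, 4
Mean of differences = -0.2000
Numerator Σ(Δy_t−Δȳ)(Δy_{t+1}−Δȳ) = -129.4400
Denominator Σ(Δy_t−Δȳ)² = 147.6000
r_1(Δy) = -129.4400 / 147.6000 = -0.877

-0.877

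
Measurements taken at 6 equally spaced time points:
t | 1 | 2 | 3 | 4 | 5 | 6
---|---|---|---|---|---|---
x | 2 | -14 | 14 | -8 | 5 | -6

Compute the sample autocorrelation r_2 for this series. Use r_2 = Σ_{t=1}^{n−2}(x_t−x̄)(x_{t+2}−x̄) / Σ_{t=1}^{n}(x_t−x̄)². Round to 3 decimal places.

0.511

Mean x̄ = (2 − 14 + 14 − 8 + 5 − 6)/6 = -1.1667
Deviations from mean: 3.1667, -12.8333, 15.1667, -6.8333, 6.1667, -4.8333
Σ(x_t−x̄)(x_{t+2}−x̄) = (48.0278) + (87.6944) + (93.5278) + (33.0278) = 262.2778
Denominator Σ(x_t−x̄)² = 512.8333
r_2 = 262.2778 / 512.8333 = 0.511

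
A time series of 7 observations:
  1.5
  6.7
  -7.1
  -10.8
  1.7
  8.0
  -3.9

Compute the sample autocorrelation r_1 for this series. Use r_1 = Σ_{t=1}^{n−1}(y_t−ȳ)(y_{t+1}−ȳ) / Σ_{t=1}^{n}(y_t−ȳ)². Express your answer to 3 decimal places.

0.007

Mean ȳ = (1.5 + 6.7 − 7.1 − 10.8 + 1.7 + 8.0 − 3.9)/7 = -0.5571
Numerator Σ_{t=1}^{6}(y_t−ȳ)(y_{t+1}−ȳ) = 2.0539
Denominator Σ(y_t−ȳ)² = 294.1171
r_1 = 2.0539 / 294.1171 = 0.007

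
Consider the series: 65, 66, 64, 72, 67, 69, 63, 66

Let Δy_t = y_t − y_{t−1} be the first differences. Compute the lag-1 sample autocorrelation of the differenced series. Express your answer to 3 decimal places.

First differences Δy: 1, -2, 8, -5, 2, -6, 3
Mean of differences = 0.1429
Numerator Σ(Δy_t−Δȳ)(Δy_{t+1}−Δȳ) = -97.5918
Denominator Σ(Δy_t−Δȳ)² = 142.8571
r_1(Δy) = -97.5918 / 142.8571 = -0.683

-0.683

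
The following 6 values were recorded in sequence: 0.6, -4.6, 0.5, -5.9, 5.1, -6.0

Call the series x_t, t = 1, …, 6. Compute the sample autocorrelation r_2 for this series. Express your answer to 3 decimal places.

Mean x̄ = (0.6 − 4.6 + 0.5 − 5.9 + 5.1 − 6.0)/6 = -1.7167
Deviations from mean: 2.3167, -2.8833, 2.2167, -4.1833, 6.8167, -4.2833
Σ(x_t−x̄)(x_{t+2}−x̄) = (5.1353) + (12.0619) + (15.1103) + (17.9186) = 50.2261
Denominator Σ(x_t−x̄)² = 100.9083
r_2 = 50.2261 / 100.9083 = 0.498

0.498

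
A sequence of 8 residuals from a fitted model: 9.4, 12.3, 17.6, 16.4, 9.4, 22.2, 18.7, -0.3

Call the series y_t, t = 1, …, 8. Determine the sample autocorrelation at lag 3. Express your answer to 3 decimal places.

Mean ȳ = (9.4 + 12.3 + 17.6 + 16.4 + 9.4 + 22.2 + 18.7 − 0.3)/8 = 13.2125
Deviations from mean: -3.8125, -0.9125, 4.3875, 3.1875, -3.8125, 8.9875, 5.4875, -13.5125
Σ(y_t−ȳ)(y_{t+3}−ȳ) = (-12.1523) + (3.4789) + (39.4327) + (17.4914) + (51.5164) = 99.7670
Denominator Σ(y_t−ȳ)² = 352.7888
r_3 = 99.7670 / 352.7888 = 0.283

0.283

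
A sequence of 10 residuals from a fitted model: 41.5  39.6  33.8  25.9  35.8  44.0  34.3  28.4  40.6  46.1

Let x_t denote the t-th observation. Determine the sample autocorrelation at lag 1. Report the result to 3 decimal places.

Mean x̄ = (41.5 + 39.6 + 33.8 + 25.9 + 35.8 + 44.0 + 34.3 + 28.4 + 40.6 + 46.1)/10 = 37.0000
Numerator Σ_{t=1}^{9}(x_t−x̄)(x_{t+1}−x̄) = 49.9400
Denominator Σ(x_t−x̄)² = 387.9200
r_1 = 49.9400 / 387.9200 = 0.129

0.129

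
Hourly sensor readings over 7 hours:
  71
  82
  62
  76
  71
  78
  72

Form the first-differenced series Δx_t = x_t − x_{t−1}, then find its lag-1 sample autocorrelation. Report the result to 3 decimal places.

First differences Δx: 11, -20, 14, -5, 7, -6
Mean of differences = 0.1667
Numerator Σ(Δx_t−Δx̄)(Δx_{t+1}−Δx̄) = -646.3611
Denominator Σ(Δx_t−Δx̄)² = 826.8333
r_1(Δx) = -646.3611 / 826.8333 = -0.782

-0.782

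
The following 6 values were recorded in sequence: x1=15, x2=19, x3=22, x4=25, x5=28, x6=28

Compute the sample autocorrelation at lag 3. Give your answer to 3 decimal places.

Mean x̄ = (15 + 19 + 22 + 25 + 28 + 28)/6 = 22.8333
Deviations from mean: -7.8333, -3.8333, -0.8333, 2.1667, 5.1667, 5.1667
Σ(x_t−x̄)(x_{t+3}−x̄) = (-16.9722) + (-19.8056) + (-4.3056) = -41.0833
Denominator Σ(x_t−x̄)² = 134.8333
r_3 = -41.0833 / 134.8333 = -0.305

-0.305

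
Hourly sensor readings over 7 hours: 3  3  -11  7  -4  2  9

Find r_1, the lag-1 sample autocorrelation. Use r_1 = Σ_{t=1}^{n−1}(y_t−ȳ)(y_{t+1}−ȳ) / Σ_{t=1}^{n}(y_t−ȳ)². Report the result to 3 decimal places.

-0.421

Mean ȳ = (3 + 3 − 11 + 7 − 4 + 2 + 9)/7 = 1.2857
Deviations from mean: 1.7143, 1.7143, -12.2857, 5.7143, -5.2857, 0.7143, 7.7143
Numerator Σ_{t=1}^{6}(y_t−ȳ)(y_{t+1}−ȳ) = -116.7959
Denominator Σ(y_t−ȳ)² = 277.4286
r_1 = -116.7959 / 277.4286 = -0.421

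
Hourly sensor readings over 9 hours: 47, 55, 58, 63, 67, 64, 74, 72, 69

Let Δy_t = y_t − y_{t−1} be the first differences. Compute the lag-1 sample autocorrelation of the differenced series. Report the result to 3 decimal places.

First differences Δy: 8, 3, 5, 4, -3, 10, -2, -3
Mean of differences = 2.7500
Numerator Σ(Δy_t−Δȳ)(Δy_{t+1}−Δȳ) = -51.3125
Denominator Σ(Δy_t−Δȳ)² = 175.5000
r_1(Δy) = -51.3125 / 175.5000 = -0.292

-0.292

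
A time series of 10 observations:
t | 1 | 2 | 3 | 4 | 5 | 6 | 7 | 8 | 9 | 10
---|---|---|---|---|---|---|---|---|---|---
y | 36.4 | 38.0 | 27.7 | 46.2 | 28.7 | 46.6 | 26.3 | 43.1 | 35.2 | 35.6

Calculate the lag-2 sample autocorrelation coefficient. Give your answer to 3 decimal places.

0.689

Mean ȳ = (36.4 + 38.0 + 27.7 + 46.2 + 28.7 + 46.6 + 26.3 + 43.1 + 35.2 + 35.6)/10 = 36.3800
Numerator Σ_{t=1}^{8}(y_t−ȳ)(y_{t+2}−ȳ) = 335.5032
Denominator Σ(y_t−ȳ)² = 486.5960
r_2 = 335.5032 / 486.5960 = 0.689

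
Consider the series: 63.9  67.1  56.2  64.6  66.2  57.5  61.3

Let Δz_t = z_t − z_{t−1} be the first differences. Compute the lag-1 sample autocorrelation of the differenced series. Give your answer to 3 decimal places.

-0.564

First differences Δz: 3.2, -10.9, 8.4, 1.6, -8.7, 3.8
Mean of differences = -0.4333
Numerator Σ(Δz_t−Δz̄)(Δz_{t+1}−Δz̄) = -164.3278
Denominator Σ(Δz_t−Δz̄)² = 291.1733
r_1(Δz) = -164.3278 / 291.1733 = -0.564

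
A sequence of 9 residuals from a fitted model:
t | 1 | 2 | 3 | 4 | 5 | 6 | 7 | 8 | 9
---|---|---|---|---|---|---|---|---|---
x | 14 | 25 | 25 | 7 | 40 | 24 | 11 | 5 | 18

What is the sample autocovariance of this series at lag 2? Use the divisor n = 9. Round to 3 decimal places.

-29.270

Mean x̄ = (14 + 25 + 25 + 7 + 40 + 24 + 11 + 5 + 18)/9 = 18.7778
Σ_{t=1}^{7}(x_t−x̄)(x_{t+2}−x̄) = -263.4321
γ_2 = -263.4321 / 9 = -29.270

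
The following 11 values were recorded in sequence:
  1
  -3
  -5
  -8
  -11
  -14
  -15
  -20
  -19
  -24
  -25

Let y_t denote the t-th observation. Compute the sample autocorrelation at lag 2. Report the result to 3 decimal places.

Mean ȳ = (1 − 3 − 5 − 8 − 11 − 14 − 15 − 20 − 19 − 24 − 25)/11 = -13.0000
Numerator Σ_{t=1}^{9}(y_t−ȳ)(y_{t+2}−ȳ) = 337.0000
Denominator Σ(y_t−ȳ)² = 744.0000
r_2 = 337.0000 / 744.0000 = 0.453

0.453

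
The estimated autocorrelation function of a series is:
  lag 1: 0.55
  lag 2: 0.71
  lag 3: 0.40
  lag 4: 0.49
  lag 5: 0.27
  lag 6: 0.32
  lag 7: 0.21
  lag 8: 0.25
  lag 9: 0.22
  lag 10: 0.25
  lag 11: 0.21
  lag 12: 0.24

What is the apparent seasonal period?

2

The largest autocorrelation is r_2 = 0.71; the remaining lags stay at or below 0.55.
The dominant spike at lag 2 indicates a seasonal period of 2.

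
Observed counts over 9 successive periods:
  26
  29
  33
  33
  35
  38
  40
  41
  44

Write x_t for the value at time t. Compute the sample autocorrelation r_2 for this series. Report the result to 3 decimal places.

0.309

Mean x̄ = (26 + 29 + 33 + 33 + 35 + 38 + 40 + 41 + 44)/9 = 35.4444
Σ(x_t−x̄)(x_{t+2}−x̄) = (23.0864) + (15.7531) + (1.0864) + (-6.2469) + (-2.0247) + (14.1975) + (38.9753) = 84.8272
Denominator Σ(x_t−x̄)² = 274.2222
r_2 = 84.8272 / 274.2222 = 0.309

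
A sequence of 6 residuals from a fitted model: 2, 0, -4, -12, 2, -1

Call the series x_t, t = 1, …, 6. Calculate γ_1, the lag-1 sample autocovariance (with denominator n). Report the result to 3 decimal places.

Mean x̄ = (2 + 0 − 4 − 12 + 2 − 1)/6 = -2.1667
Deviations: 4.1667, 2.1667, -1.8333, -9.8333, 4.1667, 1.1667
Σ_{t=1}^{5}(x_t−x̄)(x_{t+1}−x̄) = -13.0278
γ_1 = -13.0278 / 6 = -2.171

-2.171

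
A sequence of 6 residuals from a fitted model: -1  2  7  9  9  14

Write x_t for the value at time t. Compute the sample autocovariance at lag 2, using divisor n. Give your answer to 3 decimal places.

Mean x̄ = (-1 + 2 + 7 + 9 + 9 + 14)/6 = 6.6667
Σ_{t=1}^{4}(x_t−x̄)(x_{t+2}−x̄) = 4.4444
γ_2 = 4.4444 / 6 = 0.741

0.741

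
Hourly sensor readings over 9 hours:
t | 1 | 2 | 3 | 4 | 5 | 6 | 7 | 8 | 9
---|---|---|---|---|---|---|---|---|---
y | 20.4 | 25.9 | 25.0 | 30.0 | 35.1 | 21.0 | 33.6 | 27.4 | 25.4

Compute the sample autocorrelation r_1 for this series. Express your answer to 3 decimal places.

-0.288

Mean ȳ = (20.4 + 25.9 + 25.0 + 30.0 + 35.1 + 21.0 + 33.6 + 27.4 + 25.4)/9 = 27.0889
Numerator Σ_{t=1}^{8}(y_t−ȳ)(y_{t+1}−ȳ) = -59.2479
Denominator Σ(y_t−ȳ)² = 205.5889
r_1 = -59.2479 / 205.5889 = -0.288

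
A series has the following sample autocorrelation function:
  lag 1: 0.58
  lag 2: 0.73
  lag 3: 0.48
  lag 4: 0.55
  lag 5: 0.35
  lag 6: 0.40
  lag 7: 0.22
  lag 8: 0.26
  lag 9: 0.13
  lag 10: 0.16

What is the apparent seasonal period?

The largest autocorrelation is r_2 = 0.73; the remaining lags stay at or below 0.58.
The dominant spike at lag 2 indicates a seasonal period of 2.

2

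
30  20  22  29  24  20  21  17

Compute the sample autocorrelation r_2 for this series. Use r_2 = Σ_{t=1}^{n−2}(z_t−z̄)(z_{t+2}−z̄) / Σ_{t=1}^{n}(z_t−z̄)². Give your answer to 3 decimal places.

Mean z̄ = (30 + 20 + 22 + 29 + 24 + 20 + 21 + 17)/8 = 22.8750
Numerator Σ_{t=1}^{6}(z_t−z̄)(z_{t+2}−z̄) = -27.6563
Denominator Σ(z_t−z̄)² = 144.8750
r_2 = -27.6563 / 144.8750 = -0.191

-0.191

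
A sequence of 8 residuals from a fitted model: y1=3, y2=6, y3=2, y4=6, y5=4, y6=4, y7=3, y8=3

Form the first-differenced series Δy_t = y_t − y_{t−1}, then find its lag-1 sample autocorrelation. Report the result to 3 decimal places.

First differences Δy: 3, -4, 4, -2, 0, -1, 0
Mean of differences = 0.0000
Numerator Σ(Δy_t−Δȳ)(Δy_{t+1}−Δȳ) = -36.0000
Denominator Σ(Δy_t−Δȳ)² = 46.0000
r_1(Δy) = -36.0000 / 46.0000 = -0.783

-0.783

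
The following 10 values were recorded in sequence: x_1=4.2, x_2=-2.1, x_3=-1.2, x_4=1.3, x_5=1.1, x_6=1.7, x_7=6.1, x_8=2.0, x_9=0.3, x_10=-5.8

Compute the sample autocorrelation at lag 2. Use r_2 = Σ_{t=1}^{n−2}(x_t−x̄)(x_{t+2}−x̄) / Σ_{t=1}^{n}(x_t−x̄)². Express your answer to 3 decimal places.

Mean x̄ = (4.2 − 2.1 − 1.2 + 1.3 + 1.1 + 1.7 + 6.1 + 2.0 + 0.3 − 5.8)/10 = 0.7600
Numerator Σ_{t=1}^{8}(x_t−x̄)(x_{t+2}−x̄) = -16.0552
Denominator Σ(x_t−x̄)² = 98.4440
r_2 = -16.0552 / 98.4440 = -0.163

-0.163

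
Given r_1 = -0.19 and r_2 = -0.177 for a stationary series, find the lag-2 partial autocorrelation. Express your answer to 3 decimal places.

φ_{22} = (r_2 − r_1²) / (1 − r_1²)
r_1² = (-0.19)² = 0.0361
Numerator = -0.177 − 0.0361 = -0.2131; denominator = 1 − 0.0361 = 0.9639
φ_{22} = -0.2131 / 0.9639 = -0.221

-0.221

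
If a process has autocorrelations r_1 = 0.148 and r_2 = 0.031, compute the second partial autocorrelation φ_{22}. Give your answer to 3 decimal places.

φ_{22} = (r_2 − r_1²) / (1 − r_1²)
r_1² = (0.148)² = 0.021904
Numerator = 0.031 − 0.0219 = 0.0091; denominator = 1 − 0.0219 = 0.9781
φ_{22} = 0.0091 / 0.9781 = 0.009

0.009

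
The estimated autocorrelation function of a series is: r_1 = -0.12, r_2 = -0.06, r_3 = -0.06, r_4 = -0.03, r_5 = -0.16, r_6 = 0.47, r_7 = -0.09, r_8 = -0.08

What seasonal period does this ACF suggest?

6

The largest autocorrelation is r_6 = 0.47; the remaining lags stay at or below -0.03.
The dominant spike at lag 6 indicates a seasonal period of 6.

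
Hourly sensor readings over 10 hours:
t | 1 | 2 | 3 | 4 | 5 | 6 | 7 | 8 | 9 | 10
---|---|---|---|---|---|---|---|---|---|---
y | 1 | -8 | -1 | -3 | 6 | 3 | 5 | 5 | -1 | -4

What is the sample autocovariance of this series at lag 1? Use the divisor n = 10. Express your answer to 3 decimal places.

4.011

Mean ȳ = (1 − 8 − 1 − 3 + 6 + 3 + 5 + 5 − 1 − 4)/10 = 0.3000
Σ_{t=1}^{9}(y_t−ȳ)(y_{t+1}−ȳ) = 40.1100
γ_1 = 40.1100 / 10 = 4.011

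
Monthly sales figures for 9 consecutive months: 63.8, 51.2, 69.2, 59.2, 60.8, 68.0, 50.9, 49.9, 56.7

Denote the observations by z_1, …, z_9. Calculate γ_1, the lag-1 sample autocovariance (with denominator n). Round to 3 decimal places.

Mean z̄ = (63.8 + 51.2 + 69.2 + 59.2 + 60.8 + 68.0 + 50.9 + 49.9 + 56.7)/9 = 58.8556
Σ_{t=1}^{8}(z_t−z̄)(z_{t+1}−z̄) = -77.2298
γ_1 = -77.2298 / 9 = -8.581

-8.581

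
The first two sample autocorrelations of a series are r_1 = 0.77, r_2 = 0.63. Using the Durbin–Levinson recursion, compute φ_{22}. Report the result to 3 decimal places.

φ_{22} = (r_2 − r_1²) / (1 − r_1²)
r_1² = (0.77)² = 0.5929
Numerator = 0.63 − 0.5929 = 0.0371; denominator = 1 − 0.5929 = 0.4071
φ_{22} = 0.0371 / 0.4071 = 0.091

0.091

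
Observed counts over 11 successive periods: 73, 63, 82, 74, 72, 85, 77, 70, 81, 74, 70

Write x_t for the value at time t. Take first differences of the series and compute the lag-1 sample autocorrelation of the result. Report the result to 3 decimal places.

First differences Δx: -10, 19, -8, -2, 13, -8, -7, 11, -7, -4
Mean of differences = -0.3000
Numerator Σ(Δx_t−Δx̄)(Δx_{t+1}−Δx̄) = -522.7900
Denominator Σ(Δx_t−Δx̄)² = 996.1000
r_1(Δx) = -522.7900 / 996.1000 = -0.525

-0.525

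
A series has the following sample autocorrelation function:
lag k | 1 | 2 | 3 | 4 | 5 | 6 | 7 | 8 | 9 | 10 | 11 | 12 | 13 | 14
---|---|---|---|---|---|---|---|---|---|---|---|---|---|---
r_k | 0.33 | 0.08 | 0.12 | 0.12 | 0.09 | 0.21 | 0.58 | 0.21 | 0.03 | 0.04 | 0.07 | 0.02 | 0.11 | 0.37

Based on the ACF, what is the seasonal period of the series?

The largest autocorrelation is r_7 = 0.58, with a weaker echo at lag 14 (0.37); the remaining lags stay at or below 0.33. The elevated value at lag 1 (0.33), dropping to 0.08 at lag 2, reflects decaying short-term dependence rather than seasonality.
The dominant spike at lag 7 indicates a seasonal period of 7.

7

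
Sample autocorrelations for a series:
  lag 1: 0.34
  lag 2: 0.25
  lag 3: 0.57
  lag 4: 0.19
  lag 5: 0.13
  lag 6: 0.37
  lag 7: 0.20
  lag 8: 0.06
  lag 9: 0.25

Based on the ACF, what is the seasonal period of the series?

The largest autocorrelation is r_3 = 0.57, with a weaker echo at lag 6 (0.37); the remaining lags stay at or below 0.34. The elevated value at lag 1 (0.34), dropping to 0.25 at lag 2, reflects decaying short-term dependence rather than seasonality.
The dominant spike at lag 3 indicates a seasonal period of 3.

3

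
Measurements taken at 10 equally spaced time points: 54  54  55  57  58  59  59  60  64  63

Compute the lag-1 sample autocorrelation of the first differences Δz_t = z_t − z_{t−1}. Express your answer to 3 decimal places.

First differences Δz: 0, 1, 2, 1, 1, 0, 1, 4, -1
Mean of differences = 1.0000
Numerator Σ(Δz_t−Δz̄)(Δz_{t+1}−Δz̄) = -6.0000
Denominator Σ(Δz_t−Δz̄)² = 16.0000
r_1(Δz) = -6.0000 / 16.0000 = -0.375

-0.375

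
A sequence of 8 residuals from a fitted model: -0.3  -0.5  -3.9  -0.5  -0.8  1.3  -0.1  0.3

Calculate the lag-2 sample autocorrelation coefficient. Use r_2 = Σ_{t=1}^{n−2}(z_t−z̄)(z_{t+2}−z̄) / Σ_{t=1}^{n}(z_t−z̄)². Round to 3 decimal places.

0.098

Mean z̄ = (-0.3 − 0.5 − 3.9 − 0.5 − 0.8 + 1.3 − 0.1 + 0.3)/8 = -0.5625
Deviations from mean: 0.2625, 0.0625, -3.3375, 0.0625, -0.2375, 1.8625, 0.4625, 0.8625
Σ(z_t−z̄)(z_{t+2}−z̄) = (-0.8761) + (0.0039) + (0.7927) + (0.1164) + (-0.1098) + (1.6064) = 1.5334
Denominator Σ(z_t−z̄)² = 15.6988
r_2 = 1.5334 / 15.6988 = 0.098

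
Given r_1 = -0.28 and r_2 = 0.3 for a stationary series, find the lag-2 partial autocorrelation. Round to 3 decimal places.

φ_{22} = (r_2 − r_1²) / (1 − r_1²)
r_1² = (-0.28)² = 0.0784
Numerator = 0.3 − 0.0784 = 0.2216; denominator = 1 − 0.0784 = 0.9216
φ_{22} = 0.2216 / 0.9216 = 0.240

0.240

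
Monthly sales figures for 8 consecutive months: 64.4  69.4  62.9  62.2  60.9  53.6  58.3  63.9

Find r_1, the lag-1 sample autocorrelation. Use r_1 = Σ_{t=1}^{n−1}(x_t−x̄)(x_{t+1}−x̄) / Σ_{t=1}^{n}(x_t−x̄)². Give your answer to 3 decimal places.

0.382

Mean x̄ = (64.4 + 69.4 + 62.9 + 62.2 + 60.9 + 53.6 + 58.3 + 63.9)/8 = 61.9500
Deviations from mean: 2.4500, 7.4500, 0.9500, 0.2500, -1.0500, -8.3500, -3.6500, 1.9500
Σ(x_t−x̄)(x_{t+1}−x̄) = (18.2525) + (7.0775) + (0.2375) + (-0.2625) + (8.7675) + (30.4775) + (-7.1175) = 57.4325
Denominator Σ(x_t−x̄)² = 150.4200
r_1 = 57.4325 / 150.4200 = 0.382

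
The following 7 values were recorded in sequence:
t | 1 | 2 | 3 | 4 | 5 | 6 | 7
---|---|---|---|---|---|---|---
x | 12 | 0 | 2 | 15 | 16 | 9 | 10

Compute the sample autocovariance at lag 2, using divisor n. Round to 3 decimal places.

Mean x̄ = (12 + 0 + 2 + 15 + 16 + 9 + 10)/7 = 9.1429
Deviations: 2.8571, -9.1429, -7.1429, 5.8571, 6.8571, -0.1429, 0.8571
Σ_{t=1}^{5}(x_t−x̄)(x_{t+2}−x̄) = -117.8980
γ_2 = -117.8980 / 7 = -16.843

-16.843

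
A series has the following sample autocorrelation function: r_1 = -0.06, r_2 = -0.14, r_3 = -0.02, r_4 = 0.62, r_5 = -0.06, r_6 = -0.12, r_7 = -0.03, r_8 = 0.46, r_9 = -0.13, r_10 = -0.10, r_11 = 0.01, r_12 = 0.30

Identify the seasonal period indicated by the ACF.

The largest autocorrelation is r_4 = 0.62, with weaker echoes at lags 8 (0.46) and 12 (0.30); the remaining lags stay at or below 0.01.
The dominant spike at lag 4 indicates a seasonal period of 4.

4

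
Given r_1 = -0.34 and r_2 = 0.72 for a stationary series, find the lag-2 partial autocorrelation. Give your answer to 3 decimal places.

0.683

φ_{22} = (r_2 − r_1²) / (1 − r_1²)
r_1² = (-0.34)² = 0.1156
Numerator = 0.72 − 0.1156 = 0.6044; denominator = 1 − 0.1156 = 0.8844
φ_{22} = 0.6044 / 0.8844 = 0.683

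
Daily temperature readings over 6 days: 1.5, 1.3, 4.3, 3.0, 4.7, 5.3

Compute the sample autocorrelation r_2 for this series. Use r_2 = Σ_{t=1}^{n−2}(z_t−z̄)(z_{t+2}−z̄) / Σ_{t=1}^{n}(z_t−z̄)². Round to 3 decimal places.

Mean z̄ = (1.5 + 1.3 + 4.3 + 3.0 + 4.7 + 5.3)/6 = 3.3500
Deviations from mean: -1.8500, -2.0500, 0.9500, -0.3500, 1.3500, 1.9500
Numerator Σ_{t=1}^{4}(z_t−z̄)(z_{t+2}−z̄) = -0.4400
Denominator Σ(z_t−z̄)² = 14.2750
r_2 = -0.4400 / 14.2750 = -0.031

-0.031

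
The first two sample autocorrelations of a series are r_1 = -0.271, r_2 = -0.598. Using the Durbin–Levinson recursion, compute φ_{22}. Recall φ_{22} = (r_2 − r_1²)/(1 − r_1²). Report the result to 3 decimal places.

-0.725

φ_{22} = (r_2 − r_1²) / (1 − r_1²)
r_1² = (-0.271)² = 0.073441
Numerator = -0.598 − 0.0734 = -0.6714; denominator = 1 − 0.0734 = 0.9266
φ_{22} = -0.6714 / 0.9266 = -0.725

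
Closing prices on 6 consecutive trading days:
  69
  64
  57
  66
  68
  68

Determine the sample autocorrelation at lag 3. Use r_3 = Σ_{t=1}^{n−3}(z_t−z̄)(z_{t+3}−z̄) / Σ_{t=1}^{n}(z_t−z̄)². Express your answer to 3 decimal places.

Mean z̄ = (69 + 64 + 57 + 66 + 68 + 68)/6 = 65.3333
Deviations from mean: 3.6667, -1.3333, -8.3333, 0.6667, 2.6667, 2.6667
Σ(z_t−z̄)(z_{t+3}−z̄) = (2.4444) + (-3.5556) + (-22.2222) = -23.3333
Denominator Σ(z_t−z̄)² = 99.3333
r_3 = -23.3333 / 99.3333 = -0.235

-0.235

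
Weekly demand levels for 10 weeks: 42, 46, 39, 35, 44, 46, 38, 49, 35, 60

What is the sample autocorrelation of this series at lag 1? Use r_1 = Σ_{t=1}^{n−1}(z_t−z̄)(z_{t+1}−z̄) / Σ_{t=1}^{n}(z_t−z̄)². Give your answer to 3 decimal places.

-0.414

Mean z̄ = (42 + 46 + 39 + 35 + 44 + 46 + 38 + 49 + 35 + 60)/10 = 43.4000
Numerator Σ_{t=1}^{9}(z_t−z̄)(z_{t+1}−z̄) = -212.3600
Denominator Σ(z_t−z̄)² = 512.4000
r_1 = -212.3600 / 512.4000 = -0.414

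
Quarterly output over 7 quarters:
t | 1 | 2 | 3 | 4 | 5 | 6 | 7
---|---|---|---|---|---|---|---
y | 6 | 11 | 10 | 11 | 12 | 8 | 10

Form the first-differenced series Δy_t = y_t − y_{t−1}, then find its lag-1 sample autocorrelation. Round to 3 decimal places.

First differences Δy: 5, -1, 1, 1, -4, 2
Mean of differences = 0.6667
Numerator Σ(Δy_t−Δȳ)(Δy_{t+1}−Δȳ) = -15.4444
Denominator Σ(Δy_t−Δȳ)² = 45.3333
r_1(Δy) = -15.4444 / 45.3333 = -0.341

-0.341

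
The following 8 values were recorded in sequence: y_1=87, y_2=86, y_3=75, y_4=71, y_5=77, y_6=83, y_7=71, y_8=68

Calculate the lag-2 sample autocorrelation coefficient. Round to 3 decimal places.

Mean ȳ = (87 + 86 + 75 + 71 + 77 + 83 + 71 + 68)/8 = 77.2500
Numerator Σ_{t=1}^{6}(y_t−ȳ)(y_{t+2}−ȳ) = -163.6250
Denominator Σ(y_t−ȳ)² = 373.5000
r_2 = -163.6250 / 373.5000 = -0.438

-0.438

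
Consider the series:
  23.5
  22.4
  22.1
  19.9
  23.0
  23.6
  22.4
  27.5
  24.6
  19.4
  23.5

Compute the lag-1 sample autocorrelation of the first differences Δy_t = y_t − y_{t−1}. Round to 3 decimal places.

-0.332

First differences Δy: -1.1, -0.3, -2.2, 3.1, 0.6, -1.2, 5.1, -2.9, -5.2, 4.1
Mean of differences = 0.0000
Numerator Σ(Δy_t−Δȳ)(Δy_{t+1}−Δȳ) = -31.8400
Denominator Σ(Δy_t−Δȳ)² = 95.8200
r_1(Δy) = -31.8400 / 95.8200 = -0.332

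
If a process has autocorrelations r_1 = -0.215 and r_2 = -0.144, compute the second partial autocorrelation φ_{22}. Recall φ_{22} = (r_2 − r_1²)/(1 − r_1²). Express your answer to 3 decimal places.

φ_{22} = (r_2 − r_1²) / (1 − r_1²)
r_1² = (-0.215)² = 0.046225
Numerator = -0.144 − 0.0462 = -0.1902; denominator = 1 − 0.0462 = 0.9538
φ_{22} = -0.1902 / 0.9538 = -0.199

-0.199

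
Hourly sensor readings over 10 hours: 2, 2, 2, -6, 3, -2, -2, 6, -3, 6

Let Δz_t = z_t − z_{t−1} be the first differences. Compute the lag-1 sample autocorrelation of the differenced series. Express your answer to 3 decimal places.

First differences Δz: 0, 0, -8, 9, -5, 0, 8, -9, 9
Mean of differences = 0.4444
Numerator Σ(Δz_t−Δz̄)(Δz_{t+1}−Δz̄) = -267.9753
Denominator Σ(Δz_t−Δz̄)² = 394.2222
r_1(Δz) = -267.9753 / 394.2222 = -0.680

-0.680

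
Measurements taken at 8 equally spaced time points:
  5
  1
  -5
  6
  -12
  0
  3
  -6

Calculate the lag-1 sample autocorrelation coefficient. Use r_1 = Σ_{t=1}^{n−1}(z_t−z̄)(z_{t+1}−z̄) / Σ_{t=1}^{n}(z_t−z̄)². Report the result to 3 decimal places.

Mean z̄ = (5 + 1 − 5 + 6 − 12 + 0 + 3 − 6)/8 = -1.0000
Deviations from mean: 6.0000, 2.0000, -4.0000, 7.0000, -11.0000, 1.0000, 4.0000, -5.0000
Σ(z_t−z̄)(z_{t+1}−z̄) = (12.0000) + (-8.0000) + (-28.0000) + (-77.0000) + (-11.0000) + (4.0000) + (-20.0000) = -128.0000
Denominator Σ(z_t−z̄)² = 268.0000
r_1 = -128.0000 / 268.0000 = -0.478

-0.478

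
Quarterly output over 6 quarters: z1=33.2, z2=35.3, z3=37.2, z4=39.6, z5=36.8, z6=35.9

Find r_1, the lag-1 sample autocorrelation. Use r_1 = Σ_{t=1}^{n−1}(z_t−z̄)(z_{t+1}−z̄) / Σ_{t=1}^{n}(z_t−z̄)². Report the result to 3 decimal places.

Mean z̄ = (33.2 + 35.3 + 37.2 + 39.6 + 36.8 + 35.9)/6 = 36.3333
Deviations from mean: -3.1333, -1.0333, 0.8667, 3.2667, 0.4667, -0.4333
Numerator Σ_{t=1}^{5}(z_t−z̄)(z_{t+1}−z̄) = 6.4956
Denominator Σ(z_t−z̄)² = 22.7133
r_1 = 6.4956 / 22.7133 = 0.286

0.286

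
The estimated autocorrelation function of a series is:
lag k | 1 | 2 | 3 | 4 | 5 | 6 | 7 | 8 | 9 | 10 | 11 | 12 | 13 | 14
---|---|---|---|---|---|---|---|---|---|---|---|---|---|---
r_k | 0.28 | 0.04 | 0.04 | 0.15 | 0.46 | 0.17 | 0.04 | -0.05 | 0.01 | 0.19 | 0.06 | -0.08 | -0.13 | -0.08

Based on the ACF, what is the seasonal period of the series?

5

The largest autocorrelation is r_5 = 0.46; the remaining lags stay at or below 0.28. The elevated value at lag 1 (0.28), dropping to 0.04 at lag 2, reflects decaying short-term dependence rather than seasonality.
The dominant spike at lag 5 indicates a seasonal period of 5.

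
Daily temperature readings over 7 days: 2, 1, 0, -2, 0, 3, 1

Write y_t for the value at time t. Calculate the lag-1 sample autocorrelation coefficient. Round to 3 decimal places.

Mean ȳ = (2 + 1 + 0 − 2 + 0 + 3 + 1)/7 = 0.7143
Deviations from mean: 1.2857, 0.2857, -0.7143, -2.7143, -0.7143, 2.2857, 0.2857
Σ(y_t−ȳ)(y_{t+1}−ȳ) = (0.3673) + (-0.2041) + (1.9388) + (1.9388) + (-1.6327) + (0.6531) = 3.0612
Denominator Σ(y_t−ȳ)² = 15.4286
r_1 = 3.0612 / 15.4286 = 0.198

0.198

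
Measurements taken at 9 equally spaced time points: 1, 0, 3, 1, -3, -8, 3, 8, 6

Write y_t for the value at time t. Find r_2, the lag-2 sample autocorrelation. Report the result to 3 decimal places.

Mean ȳ = (1 + 0 + 3 + 1 − 3 − 8 + 3 + 8 + 6)/9 = 1.2222
Σ(y_t−ȳ)(y_{t+2}−ȳ) = (-0.3951) + (0.2716) + (-7.5062) + (2.0494) + (-7.5062) + (-62.5062) + (8.4938) = -67.0988
Denominator Σ(y_t−ȳ)² = 179.5556
r_2 = -67.0988 / 179.5556 = -0.374

-0.374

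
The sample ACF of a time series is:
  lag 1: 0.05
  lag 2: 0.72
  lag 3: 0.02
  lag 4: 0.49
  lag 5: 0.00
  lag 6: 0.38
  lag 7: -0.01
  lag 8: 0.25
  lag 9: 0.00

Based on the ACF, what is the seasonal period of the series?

The largest autocorrelation is r_2 = 0.72, with weaker echoes at lags 4 (0.49), 6 (0.38) and 8 (0.25); the remaining lags stay at or below 0.05.
The dominant spike at lag 2 indicates a seasonal period of 2.

2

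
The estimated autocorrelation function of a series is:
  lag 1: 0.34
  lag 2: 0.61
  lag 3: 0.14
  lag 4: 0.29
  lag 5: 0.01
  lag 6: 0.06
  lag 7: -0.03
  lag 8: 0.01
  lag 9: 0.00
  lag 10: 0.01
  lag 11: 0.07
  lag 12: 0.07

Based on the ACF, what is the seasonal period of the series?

The largest autocorrelation is r_2 = 0.61; the remaining lags stay at or below 0.34.
The dominant spike at lag 2 indicates a seasonal period of 2.

2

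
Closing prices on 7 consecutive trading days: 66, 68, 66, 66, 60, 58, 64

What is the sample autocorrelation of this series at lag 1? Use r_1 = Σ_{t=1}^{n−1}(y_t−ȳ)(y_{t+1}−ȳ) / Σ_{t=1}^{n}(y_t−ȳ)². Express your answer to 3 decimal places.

Mean ȳ = (66 + 68 + 66 + 66 + 60 + 58 + 64)/7 = 64.0000
Deviations from mean: 2.0000, 4.0000, 2.0000, 2.0000, -4.0000, -6.0000, 0.0000
Numerator Σ_{t=1}^{6}(y_t−ȳ)(y_{t+1}−ȳ) = 36.0000
Denominator Σ(y_t−ȳ)² = 80.0000
r_1 = 36.0000 / 80.0000 = 0.450

0.450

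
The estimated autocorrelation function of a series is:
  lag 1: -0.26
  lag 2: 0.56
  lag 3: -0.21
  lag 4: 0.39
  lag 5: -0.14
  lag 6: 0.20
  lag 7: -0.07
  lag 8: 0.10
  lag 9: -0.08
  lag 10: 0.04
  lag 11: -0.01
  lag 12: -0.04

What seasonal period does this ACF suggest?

2

The largest autocorrelation is r_2 = 0.56, with weaker echoes at lags 4 (0.39) and 6 (0.20); the remaining lags stay at or below 0.10.
The dominant spike at lag 2 indicates a seasonal period of 2.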